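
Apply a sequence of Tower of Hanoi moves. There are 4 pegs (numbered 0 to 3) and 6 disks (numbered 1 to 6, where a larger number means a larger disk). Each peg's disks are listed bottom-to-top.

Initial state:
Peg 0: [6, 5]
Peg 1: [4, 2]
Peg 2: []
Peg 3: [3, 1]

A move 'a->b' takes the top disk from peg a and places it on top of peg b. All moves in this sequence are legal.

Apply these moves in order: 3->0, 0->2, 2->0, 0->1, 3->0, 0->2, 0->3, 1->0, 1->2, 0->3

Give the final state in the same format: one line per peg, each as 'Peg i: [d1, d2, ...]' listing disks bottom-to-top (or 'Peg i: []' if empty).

Answer: Peg 0: [6]
Peg 1: [4]
Peg 2: [3, 2]
Peg 3: [5, 1]

Derivation:
After move 1 (3->0):
Peg 0: [6, 5, 1]
Peg 1: [4, 2]
Peg 2: []
Peg 3: [3]

After move 2 (0->2):
Peg 0: [6, 5]
Peg 1: [4, 2]
Peg 2: [1]
Peg 3: [3]

After move 3 (2->0):
Peg 0: [6, 5, 1]
Peg 1: [4, 2]
Peg 2: []
Peg 3: [3]

After move 4 (0->1):
Peg 0: [6, 5]
Peg 1: [4, 2, 1]
Peg 2: []
Peg 3: [3]

After move 5 (3->0):
Peg 0: [6, 5, 3]
Peg 1: [4, 2, 1]
Peg 2: []
Peg 3: []

After move 6 (0->2):
Peg 0: [6, 5]
Peg 1: [4, 2, 1]
Peg 2: [3]
Peg 3: []

After move 7 (0->3):
Peg 0: [6]
Peg 1: [4, 2, 1]
Peg 2: [3]
Peg 3: [5]

After move 8 (1->0):
Peg 0: [6, 1]
Peg 1: [4, 2]
Peg 2: [3]
Peg 3: [5]

After move 9 (1->2):
Peg 0: [6, 1]
Peg 1: [4]
Peg 2: [3, 2]
Peg 3: [5]

After move 10 (0->3):
Peg 0: [6]
Peg 1: [4]
Peg 2: [3, 2]
Peg 3: [5, 1]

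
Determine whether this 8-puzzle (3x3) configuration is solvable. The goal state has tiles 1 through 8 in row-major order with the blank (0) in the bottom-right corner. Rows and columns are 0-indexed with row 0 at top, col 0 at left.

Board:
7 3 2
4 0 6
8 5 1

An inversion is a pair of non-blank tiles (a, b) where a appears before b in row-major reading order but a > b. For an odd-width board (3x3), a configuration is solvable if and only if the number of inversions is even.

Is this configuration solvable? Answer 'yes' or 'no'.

Inversions (pairs i<j in row-major order where tile[i] > tile[j] > 0): 15
15 is odd, so the puzzle is not solvable.

Answer: no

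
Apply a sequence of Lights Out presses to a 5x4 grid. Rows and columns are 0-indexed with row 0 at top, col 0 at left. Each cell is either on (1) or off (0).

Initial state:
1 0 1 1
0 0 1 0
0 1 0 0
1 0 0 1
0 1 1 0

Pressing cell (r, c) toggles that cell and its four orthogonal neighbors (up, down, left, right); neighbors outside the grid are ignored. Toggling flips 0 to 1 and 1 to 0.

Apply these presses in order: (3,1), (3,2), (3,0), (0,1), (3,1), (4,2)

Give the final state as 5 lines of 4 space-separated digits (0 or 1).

Answer: 0 1 0 1
0 1 1 0
1 1 1 0
0 0 0 0
1 0 1 1

Derivation:
After press 1 at (3,1):
1 0 1 1
0 0 1 0
0 0 0 0
0 1 1 1
0 0 1 0

After press 2 at (3,2):
1 0 1 1
0 0 1 0
0 0 1 0
0 0 0 0
0 0 0 0

After press 3 at (3,0):
1 0 1 1
0 0 1 0
1 0 1 0
1 1 0 0
1 0 0 0

After press 4 at (0,1):
0 1 0 1
0 1 1 0
1 0 1 0
1 1 0 0
1 0 0 0

After press 5 at (3,1):
0 1 0 1
0 1 1 0
1 1 1 0
0 0 1 0
1 1 0 0

After press 6 at (4,2):
0 1 0 1
0 1 1 0
1 1 1 0
0 0 0 0
1 0 1 1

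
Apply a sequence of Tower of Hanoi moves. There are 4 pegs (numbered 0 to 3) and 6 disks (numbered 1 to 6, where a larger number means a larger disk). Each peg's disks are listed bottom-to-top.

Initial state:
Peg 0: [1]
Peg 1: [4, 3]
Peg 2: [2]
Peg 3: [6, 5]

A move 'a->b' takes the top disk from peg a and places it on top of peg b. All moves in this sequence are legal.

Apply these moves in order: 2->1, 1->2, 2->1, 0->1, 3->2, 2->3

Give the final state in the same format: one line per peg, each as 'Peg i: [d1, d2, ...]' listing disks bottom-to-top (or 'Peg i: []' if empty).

After move 1 (2->1):
Peg 0: [1]
Peg 1: [4, 3, 2]
Peg 2: []
Peg 3: [6, 5]

After move 2 (1->2):
Peg 0: [1]
Peg 1: [4, 3]
Peg 2: [2]
Peg 3: [6, 5]

After move 3 (2->1):
Peg 0: [1]
Peg 1: [4, 3, 2]
Peg 2: []
Peg 3: [6, 5]

After move 4 (0->1):
Peg 0: []
Peg 1: [4, 3, 2, 1]
Peg 2: []
Peg 3: [6, 5]

After move 5 (3->2):
Peg 0: []
Peg 1: [4, 3, 2, 1]
Peg 2: [5]
Peg 3: [6]

After move 6 (2->3):
Peg 0: []
Peg 1: [4, 3, 2, 1]
Peg 2: []
Peg 3: [6, 5]

Answer: Peg 0: []
Peg 1: [4, 3, 2, 1]
Peg 2: []
Peg 3: [6, 5]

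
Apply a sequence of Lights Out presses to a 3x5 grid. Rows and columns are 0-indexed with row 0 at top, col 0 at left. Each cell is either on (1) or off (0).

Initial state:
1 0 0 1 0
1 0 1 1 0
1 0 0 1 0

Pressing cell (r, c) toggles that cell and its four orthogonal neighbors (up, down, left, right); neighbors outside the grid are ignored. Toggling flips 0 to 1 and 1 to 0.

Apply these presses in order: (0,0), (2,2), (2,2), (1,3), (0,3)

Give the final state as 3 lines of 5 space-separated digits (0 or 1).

After press 1 at (0,0):
0 1 0 1 0
0 0 1 1 0
1 0 0 1 0

After press 2 at (2,2):
0 1 0 1 0
0 0 0 1 0
1 1 1 0 0

After press 3 at (2,2):
0 1 0 1 0
0 0 1 1 0
1 0 0 1 0

After press 4 at (1,3):
0 1 0 0 0
0 0 0 0 1
1 0 0 0 0

After press 5 at (0,3):
0 1 1 1 1
0 0 0 1 1
1 0 0 0 0

Answer: 0 1 1 1 1
0 0 0 1 1
1 0 0 0 0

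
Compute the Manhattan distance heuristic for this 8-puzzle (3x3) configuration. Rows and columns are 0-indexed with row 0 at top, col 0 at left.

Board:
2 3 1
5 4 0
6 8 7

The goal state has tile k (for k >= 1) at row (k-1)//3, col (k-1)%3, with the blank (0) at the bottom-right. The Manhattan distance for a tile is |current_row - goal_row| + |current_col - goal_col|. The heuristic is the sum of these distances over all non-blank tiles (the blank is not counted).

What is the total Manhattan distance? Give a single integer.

Tile 2: (0,0)->(0,1) = 1
Tile 3: (0,1)->(0,2) = 1
Tile 1: (0,2)->(0,0) = 2
Tile 5: (1,0)->(1,1) = 1
Tile 4: (1,1)->(1,0) = 1
Tile 6: (2,0)->(1,2) = 3
Tile 8: (2,1)->(2,1) = 0
Tile 7: (2,2)->(2,0) = 2
Sum: 1 + 1 + 2 + 1 + 1 + 3 + 0 + 2 = 11

Answer: 11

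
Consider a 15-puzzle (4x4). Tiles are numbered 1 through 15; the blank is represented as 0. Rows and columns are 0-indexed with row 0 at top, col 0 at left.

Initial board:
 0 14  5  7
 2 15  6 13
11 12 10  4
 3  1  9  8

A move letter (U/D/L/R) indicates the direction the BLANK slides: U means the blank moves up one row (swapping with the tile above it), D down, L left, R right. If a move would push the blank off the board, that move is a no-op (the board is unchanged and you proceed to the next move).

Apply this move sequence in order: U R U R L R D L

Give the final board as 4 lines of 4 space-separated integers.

Answer: 14  5  6  7
 2  0 15 13
11 12 10  4
 3  1  9  8

Derivation:
After move 1 (U):
 0 14  5  7
 2 15  6 13
11 12 10  4
 3  1  9  8

After move 2 (R):
14  0  5  7
 2 15  6 13
11 12 10  4
 3  1  9  8

After move 3 (U):
14  0  5  7
 2 15  6 13
11 12 10  4
 3  1  9  8

After move 4 (R):
14  5  0  7
 2 15  6 13
11 12 10  4
 3  1  9  8

After move 5 (L):
14  0  5  7
 2 15  6 13
11 12 10  4
 3  1  9  8

After move 6 (R):
14  5  0  7
 2 15  6 13
11 12 10  4
 3  1  9  8

After move 7 (D):
14  5  6  7
 2 15  0 13
11 12 10  4
 3  1  9  8

After move 8 (L):
14  5  6  7
 2  0 15 13
11 12 10  4
 3  1  9  8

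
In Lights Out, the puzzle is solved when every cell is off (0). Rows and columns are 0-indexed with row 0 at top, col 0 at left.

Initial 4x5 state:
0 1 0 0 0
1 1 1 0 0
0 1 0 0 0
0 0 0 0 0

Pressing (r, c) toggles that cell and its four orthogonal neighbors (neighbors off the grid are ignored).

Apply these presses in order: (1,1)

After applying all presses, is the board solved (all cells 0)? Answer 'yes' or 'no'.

After press 1 at (1,1):
0 0 0 0 0
0 0 0 0 0
0 0 0 0 0
0 0 0 0 0

Lights still on: 0

Answer: yes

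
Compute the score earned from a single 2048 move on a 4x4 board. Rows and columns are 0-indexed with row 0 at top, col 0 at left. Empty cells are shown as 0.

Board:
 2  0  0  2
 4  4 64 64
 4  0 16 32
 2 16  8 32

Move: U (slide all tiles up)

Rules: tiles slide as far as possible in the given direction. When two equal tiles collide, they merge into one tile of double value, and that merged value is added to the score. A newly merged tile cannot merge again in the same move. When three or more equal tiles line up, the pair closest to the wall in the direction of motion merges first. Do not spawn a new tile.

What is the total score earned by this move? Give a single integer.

Slide up:
col 0: [2, 4, 4, 2] -> [2, 8, 2, 0]  score +8 (running 8)
col 1: [0, 4, 0, 16] -> [4, 16, 0, 0]  score +0 (running 8)
col 2: [0, 64, 16, 8] -> [64, 16, 8, 0]  score +0 (running 8)
col 3: [2, 64, 32, 32] -> [2, 64, 64, 0]  score +64 (running 72)
Board after move:
 2  4 64  2
 8 16 16 64
 2  0  8 64
 0  0  0  0

Answer: 72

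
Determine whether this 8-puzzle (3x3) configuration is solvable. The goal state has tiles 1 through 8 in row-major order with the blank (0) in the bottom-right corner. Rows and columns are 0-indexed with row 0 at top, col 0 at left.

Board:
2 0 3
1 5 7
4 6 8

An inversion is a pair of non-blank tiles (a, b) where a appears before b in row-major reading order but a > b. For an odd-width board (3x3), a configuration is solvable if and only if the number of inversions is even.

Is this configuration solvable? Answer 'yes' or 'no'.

Answer: no

Derivation:
Inversions (pairs i<j in row-major order where tile[i] > tile[j] > 0): 5
5 is odd, so the puzzle is not solvable.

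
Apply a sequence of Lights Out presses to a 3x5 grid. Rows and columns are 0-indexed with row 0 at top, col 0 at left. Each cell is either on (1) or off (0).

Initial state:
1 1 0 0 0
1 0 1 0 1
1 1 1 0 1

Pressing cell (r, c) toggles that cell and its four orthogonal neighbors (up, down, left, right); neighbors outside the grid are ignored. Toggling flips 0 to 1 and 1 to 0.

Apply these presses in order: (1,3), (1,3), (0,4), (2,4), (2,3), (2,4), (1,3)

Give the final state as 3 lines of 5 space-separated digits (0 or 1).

Answer: 1 1 0 0 1
1 0 0 0 1
1 1 0 0 0

Derivation:
After press 1 at (1,3):
1 1 0 1 0
1 0 0 1 0
1 1 1 1 1

After press 2 at (1,3):
1 1 0 0 0
1 0 1 0 1
1 1 1 0 1

After press 3 at (0,4):
1 1 0 1 1
1 0 1 0 0
1 1 1 0 1

After press 4 at (2,4):
1 1 0 1 1
1 0 1 0 1
1 1 1 1 0

After press 5 at (2,3):
1 1 0 1 1
1 0 1 1 1
1 1 0 0 1

After press 6 at (2,4):
1 1 0 1 1
1 0 1 1 0
1 1 0 1 0

After press 7 at (1,3):
1 1 0 0 1
1 0 0 0 1
1 1 0 0 0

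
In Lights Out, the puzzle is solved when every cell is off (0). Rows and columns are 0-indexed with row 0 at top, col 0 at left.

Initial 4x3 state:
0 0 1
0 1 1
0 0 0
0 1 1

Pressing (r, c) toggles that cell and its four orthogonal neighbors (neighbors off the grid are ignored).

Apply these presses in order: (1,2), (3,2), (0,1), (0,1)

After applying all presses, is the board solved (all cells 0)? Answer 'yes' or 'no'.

After press 1 at (1,2):
0 0 0
0 0 0
0 0 1
0 1 1

After press 2 at (3,2):
0 0 0
0 0 0
0 0 0
0 0 0

After press 3 at (0,1):
1 1 1
0 1 0
0 0 0
0 0 0

After press 4 at (0,1):
0 0 0
0 0 0
0 0 0
0 0 0

Lights still on: 0

Answer: yes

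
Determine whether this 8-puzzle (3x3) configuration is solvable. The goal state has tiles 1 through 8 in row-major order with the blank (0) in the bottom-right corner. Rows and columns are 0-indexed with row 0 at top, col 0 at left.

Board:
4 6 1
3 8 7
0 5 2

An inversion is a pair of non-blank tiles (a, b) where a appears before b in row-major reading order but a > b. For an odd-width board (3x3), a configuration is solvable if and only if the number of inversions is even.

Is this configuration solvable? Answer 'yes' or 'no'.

Answer: yes

Derivation:
Inversions (pairs i<j in row-major order where tile[i] > tile[j] > 0): 14
14 is even, so the puzzle is solvable.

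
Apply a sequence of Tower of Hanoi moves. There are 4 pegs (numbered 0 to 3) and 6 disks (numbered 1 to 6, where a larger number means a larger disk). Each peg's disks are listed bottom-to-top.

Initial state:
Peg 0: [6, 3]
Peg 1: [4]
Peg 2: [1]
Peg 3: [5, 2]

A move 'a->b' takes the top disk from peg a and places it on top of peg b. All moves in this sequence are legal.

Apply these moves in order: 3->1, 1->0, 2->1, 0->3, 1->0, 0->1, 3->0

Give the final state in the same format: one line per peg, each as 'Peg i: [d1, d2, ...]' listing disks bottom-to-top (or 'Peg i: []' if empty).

Answer: Peg 0: [6, 3, 2]
Peg 1: [4, 1]
Peg 2: []
Peg 3: [5]

Derivation:
After move 1 (3->1):
Peg 0: [6, 3]
Peg 1: [4, 2]
Peg 2: [1]
Peg 3: [5]

After move 2 (1->0):
Peg 0: [6, 3, 2]
Peg 1: [4]
Peg 2: [1]
Peg 3: [5]

After move 3 (2->1):
Peg 0: [6, 3, 2]
Peg 1: [4, 1]
Peg 2: []
Peg 3: [5]

After move 4 (0->3):
Peg 0: [6, 3]
Peg 1: [4, 1]
Peg 2: []
Peg 3: [5, 2]

After move 5 (1->0):
Peg 0: [6, 3, 1]
Peg 1: [4]
Peg 2: []
Peg 3: [5, 2]

After move 6 (0->1):
Peg 0: [6, 3]
Peg 1: [4, 1]
Peg 2: []
Peg 3: [5, 2]

After move 7 (3->0):
Peg 0: [6, 3, 2]
Peg 1: [4, 1]
Peg 2: []
Peg 3: [5]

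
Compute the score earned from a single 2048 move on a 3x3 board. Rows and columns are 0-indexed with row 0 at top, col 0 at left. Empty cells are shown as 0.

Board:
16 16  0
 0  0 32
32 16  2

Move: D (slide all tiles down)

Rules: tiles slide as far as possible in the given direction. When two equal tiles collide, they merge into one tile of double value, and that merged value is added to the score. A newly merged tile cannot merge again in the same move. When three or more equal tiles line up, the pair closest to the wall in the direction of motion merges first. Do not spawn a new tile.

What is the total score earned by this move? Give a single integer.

Slide down:
col 0: [16, 0, 32] -> [0, 16, 32]  score +0 (running 0)
col 1: [16, 0, 16] -> [0, 0, 32]  score +32 (running 32)
col 2: [0, 32, 2] -> [0, 32, 2]  score +0 (running 32)
Board after move:
 0  0  0
16  0 32
32 32  2

Answer: 32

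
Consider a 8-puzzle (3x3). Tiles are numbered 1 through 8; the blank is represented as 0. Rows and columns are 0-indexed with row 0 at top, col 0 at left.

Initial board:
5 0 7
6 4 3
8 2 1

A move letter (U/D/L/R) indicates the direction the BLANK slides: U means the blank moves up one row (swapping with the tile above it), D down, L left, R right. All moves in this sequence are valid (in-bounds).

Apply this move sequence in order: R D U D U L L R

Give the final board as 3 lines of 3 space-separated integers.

Answer: 5 0 7
6 4 3
8 2 1

Derivation:
After move 1 (R):
5 7 0
6 4 3
8 2 1

After move 2 (D):
5 7 3
6 4 0
8 2 1

After move 3 (U):
5 7 0
6 4 3
8 2 1

After move 4 (D):
5 7 3
6 4 0
8 2 1

After move 5 (U):
5 7 0
6 4 3
8 2 1

After move 6 (L):
5 0 7
6 4 3
8 2 1

After move 7 (L):
0 5 7
6 4 3
8 2 1

After move 8 (R):
5 0 7
6 4 3
8 2 1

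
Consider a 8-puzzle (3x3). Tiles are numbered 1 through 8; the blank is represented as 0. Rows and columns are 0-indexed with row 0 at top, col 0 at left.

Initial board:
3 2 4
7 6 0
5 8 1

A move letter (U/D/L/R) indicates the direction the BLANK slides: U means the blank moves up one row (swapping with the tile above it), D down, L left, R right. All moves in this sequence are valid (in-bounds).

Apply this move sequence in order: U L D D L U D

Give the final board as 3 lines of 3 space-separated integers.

Answer: 3 6 2
7 8 4
0 5 1

Derivation:
After move 1 (U):
3 2 0
7 6 4
5 8 1

After move 2 (L):
3 0 2
7 6 4
5 8 1

After move 3 (D):
3 6 2
7 0 4
5 8 1

After move 4 (D):
3 6 2
7 8 4
5 0 1

After move 5 (L):
3 6 2
7 8 4
0 5 1

After move 6 (U):
3 6 2
0 8 4
7 5 1

After move 7 (D):
3 6 2
7 8 4
0 5 1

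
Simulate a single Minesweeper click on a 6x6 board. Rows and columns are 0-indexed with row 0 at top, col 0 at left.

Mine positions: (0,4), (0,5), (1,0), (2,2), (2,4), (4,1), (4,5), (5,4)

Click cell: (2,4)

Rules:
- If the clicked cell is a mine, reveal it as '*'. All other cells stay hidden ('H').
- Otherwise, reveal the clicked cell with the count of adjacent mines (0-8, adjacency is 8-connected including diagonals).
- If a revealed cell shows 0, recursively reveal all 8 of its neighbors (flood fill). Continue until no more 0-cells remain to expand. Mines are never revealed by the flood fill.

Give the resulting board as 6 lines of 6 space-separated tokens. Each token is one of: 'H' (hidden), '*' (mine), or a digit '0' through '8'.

H H H H H H
H H H H H H
H H H H * H
H H H H H H
H H H H H H
H H H H H H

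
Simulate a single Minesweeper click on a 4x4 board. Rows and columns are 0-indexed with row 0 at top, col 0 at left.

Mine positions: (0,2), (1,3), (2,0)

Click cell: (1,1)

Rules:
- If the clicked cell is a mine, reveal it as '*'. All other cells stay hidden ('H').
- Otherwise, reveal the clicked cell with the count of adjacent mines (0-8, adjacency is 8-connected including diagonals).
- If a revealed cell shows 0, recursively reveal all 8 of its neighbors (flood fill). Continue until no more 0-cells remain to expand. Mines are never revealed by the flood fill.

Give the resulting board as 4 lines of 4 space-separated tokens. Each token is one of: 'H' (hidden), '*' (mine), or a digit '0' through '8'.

H H H H
H 2 H H
H H H H
H H H H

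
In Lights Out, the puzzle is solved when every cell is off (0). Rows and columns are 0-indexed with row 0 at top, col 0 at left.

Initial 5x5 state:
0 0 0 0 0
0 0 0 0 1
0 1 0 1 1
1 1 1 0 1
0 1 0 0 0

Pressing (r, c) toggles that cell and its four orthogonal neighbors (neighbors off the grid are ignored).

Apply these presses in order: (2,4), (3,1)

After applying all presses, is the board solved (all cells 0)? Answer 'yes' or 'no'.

After press 1 at (2,4):
0 0 0 0 0
0 0 0 0 0
0 1 0 0 0
1 1 1 0 0
0 1 0 0 0

After press 2 at (3,1):
0 0 0 0 0
0 0 0 0 0
0 0 0 0 0
0 0 0 0 0
0 0 0 0 0

Lights still on: 0

Answer: yes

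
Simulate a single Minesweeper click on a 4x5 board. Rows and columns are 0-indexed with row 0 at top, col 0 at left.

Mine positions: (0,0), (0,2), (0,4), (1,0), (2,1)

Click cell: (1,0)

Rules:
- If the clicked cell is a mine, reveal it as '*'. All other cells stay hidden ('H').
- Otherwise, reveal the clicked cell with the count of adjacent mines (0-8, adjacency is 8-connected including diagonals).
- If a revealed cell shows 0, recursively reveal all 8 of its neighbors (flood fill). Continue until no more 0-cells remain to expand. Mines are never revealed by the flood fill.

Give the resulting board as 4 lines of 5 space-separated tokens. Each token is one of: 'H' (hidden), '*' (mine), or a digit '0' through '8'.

H H H H H
* H H H H
H H H H H
H H H H H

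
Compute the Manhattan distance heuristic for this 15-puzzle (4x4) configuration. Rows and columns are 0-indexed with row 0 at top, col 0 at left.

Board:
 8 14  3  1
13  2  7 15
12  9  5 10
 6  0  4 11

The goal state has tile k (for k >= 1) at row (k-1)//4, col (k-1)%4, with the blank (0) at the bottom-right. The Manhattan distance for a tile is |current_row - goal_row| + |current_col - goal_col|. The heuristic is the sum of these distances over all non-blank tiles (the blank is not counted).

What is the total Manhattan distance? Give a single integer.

Tile 8: (0,0)->(1,3) = 4
Tile 14: (0,1)->(3,1) = 3
Tile 3: (0,2)->(0,2) = 0
Tile 1: (0,3)->(0,0) = 3
Tile 13: (1,0)->(3,0) = 2
Tile 2: (1,1)->(0,1) = 1
Tile 7: (1,2)->(1,2) = 0
Tile 15: (1,3)->(3,2) = 3
Tile 12: (2,0)->(2,3) = 3
Tile 9: (2,1)->(2,0) = 1
Tile 5: (2,2)->(1,0) = 3
Tile 10: (2,3)->(2,1) = 2
Tile 6: (3,0)->(1,1) = 3
Tile 4: (3,2)->(0,3) = 4
Tile 11: (3,3)->(2,2) = 2
Sum: 4 + 3 + 0 + 3 + 2 + 1 + 0 + 3 + 3 + 1 + 3 + 2 + 3 + 4 + 2 = 34

Answer: 34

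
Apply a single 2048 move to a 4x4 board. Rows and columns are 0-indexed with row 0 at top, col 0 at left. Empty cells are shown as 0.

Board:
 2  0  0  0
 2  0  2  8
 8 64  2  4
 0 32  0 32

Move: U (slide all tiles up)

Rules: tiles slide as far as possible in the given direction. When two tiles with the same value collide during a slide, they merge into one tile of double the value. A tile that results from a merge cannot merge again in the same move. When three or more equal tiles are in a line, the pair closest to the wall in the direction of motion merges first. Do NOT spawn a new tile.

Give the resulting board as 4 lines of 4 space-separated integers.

Answer:  4 64  4  8
 8 32  0  4
 0  0  0 32
 0  0  0  0

Derivation:
Slide up:
col 0: [2, 2, 8, 0] -> [4, 8, 0, 0]
col 1: [0, 0, 64, 32] -> [64, 32, 0, 0]
col 2: [0, 2, 2, 0] -> [4, 0, 0, 0]
col 3: [0, 8, 4, 32] -> [8, 4, 32, 0]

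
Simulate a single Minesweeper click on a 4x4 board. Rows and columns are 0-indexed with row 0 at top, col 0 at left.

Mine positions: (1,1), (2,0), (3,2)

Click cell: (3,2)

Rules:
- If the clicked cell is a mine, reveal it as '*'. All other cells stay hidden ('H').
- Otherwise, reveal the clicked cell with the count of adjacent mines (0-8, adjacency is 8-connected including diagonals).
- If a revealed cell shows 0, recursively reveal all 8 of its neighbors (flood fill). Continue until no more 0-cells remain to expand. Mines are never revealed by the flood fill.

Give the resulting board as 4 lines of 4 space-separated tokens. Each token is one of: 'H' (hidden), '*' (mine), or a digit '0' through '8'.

H H H H
H H H H
H H H H
H H * H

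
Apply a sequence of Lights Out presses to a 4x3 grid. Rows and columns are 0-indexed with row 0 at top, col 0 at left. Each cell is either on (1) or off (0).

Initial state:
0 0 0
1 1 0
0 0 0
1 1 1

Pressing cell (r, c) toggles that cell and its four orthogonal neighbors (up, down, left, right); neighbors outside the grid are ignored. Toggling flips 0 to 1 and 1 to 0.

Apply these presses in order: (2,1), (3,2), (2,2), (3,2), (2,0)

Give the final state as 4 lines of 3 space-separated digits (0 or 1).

Answer: 0 0 0
0 0 1
0 1 0
0 0 0

Derivation:
After press 1 at (2,1):
0 0 0
1 0 0
1 1 1
1 0 1

After press 2 at (3,2):
0 0 0
1 0 0
1 1 0
1 1 0

After press 3 at (2,2):
0 0 0
1 0 1
1 0 1
1 1 1

After press 4 at (3,2):
0 0 0
1 0 1
1 0 0
1 0 0

After press 5 at (2,0):
0 0 0
0 0 1
0 1 0
0 0 0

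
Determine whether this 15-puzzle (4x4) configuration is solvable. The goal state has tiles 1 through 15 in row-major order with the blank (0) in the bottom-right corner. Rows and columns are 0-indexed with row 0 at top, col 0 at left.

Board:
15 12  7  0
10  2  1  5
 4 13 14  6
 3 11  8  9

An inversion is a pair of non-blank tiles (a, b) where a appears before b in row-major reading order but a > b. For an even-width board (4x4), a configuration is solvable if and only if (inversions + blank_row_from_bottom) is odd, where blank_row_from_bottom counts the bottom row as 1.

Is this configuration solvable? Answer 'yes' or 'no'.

Inversions: 56
Blank is in row 0 (0-indexed from top), which is row 4 counting from the bottom (bottom = 1).
56 + 4 = 60, which is even, so the puzzle is not solvable.

Answer: no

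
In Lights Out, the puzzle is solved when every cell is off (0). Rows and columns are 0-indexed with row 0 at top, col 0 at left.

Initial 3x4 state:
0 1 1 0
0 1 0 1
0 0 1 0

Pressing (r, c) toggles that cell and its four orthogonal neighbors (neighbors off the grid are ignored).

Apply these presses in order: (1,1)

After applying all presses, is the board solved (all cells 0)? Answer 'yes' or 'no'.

After press 1 at (1,1):
0 0 1 0
1 0 1 1
0 1 1 0

Lights still on: 6

Answer: no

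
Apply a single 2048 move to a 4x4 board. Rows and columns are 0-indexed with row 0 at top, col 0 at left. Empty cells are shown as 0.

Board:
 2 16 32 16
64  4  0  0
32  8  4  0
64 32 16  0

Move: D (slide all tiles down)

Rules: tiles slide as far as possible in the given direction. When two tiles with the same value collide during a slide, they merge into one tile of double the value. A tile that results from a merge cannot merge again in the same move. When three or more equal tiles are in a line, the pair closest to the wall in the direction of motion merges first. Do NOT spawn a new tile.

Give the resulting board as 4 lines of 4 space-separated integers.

Answer:  2 16  0  0
64  4 32  0
32  8  4  0
64 32 16 16

Derivation:
Slide down:
col 0: [2, 64, 32, 64] -> [2, 64, 32, 64]
col 1: [16, 4, 8, 32] -> [16, 4, 8, 32]
col 2: [32, 0, 4, 16] -> [0, 32, 4, 16]
col 3: [16, 0, 0, 0] -> [0, 0, 0, 16]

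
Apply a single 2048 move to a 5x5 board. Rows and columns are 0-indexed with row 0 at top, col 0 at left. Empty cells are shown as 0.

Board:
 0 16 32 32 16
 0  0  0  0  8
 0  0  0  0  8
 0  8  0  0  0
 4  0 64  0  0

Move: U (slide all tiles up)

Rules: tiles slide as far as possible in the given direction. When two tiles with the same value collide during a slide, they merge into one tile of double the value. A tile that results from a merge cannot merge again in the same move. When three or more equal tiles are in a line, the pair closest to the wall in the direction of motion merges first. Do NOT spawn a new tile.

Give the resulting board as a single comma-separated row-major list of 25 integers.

Slide up:
col 0: [0, 0, 0, 0, 4] -> [4, 0, 0, 0, 0]
col 1: [16, 0, 0, 8, 0] -> [16, 8, 0, 0, 0]
col 2: [32, 0, 0, 0, 64] -> [32, 64, 0, 0, 0]
col 3: [32, 0, 0, 0, 0] -> [32, 0, 0, 0, 0]
col 4: [16, 8, 8, 0, 0] -> [16, 16, 0, 0, 0]

Answer: 4, 16, 32, 32, 16, 0, 8, 64, 0, 16, 0, 0, 0, 0, 0, 0, 0, 0, 0, 0, 0, 0, 0, 0, 0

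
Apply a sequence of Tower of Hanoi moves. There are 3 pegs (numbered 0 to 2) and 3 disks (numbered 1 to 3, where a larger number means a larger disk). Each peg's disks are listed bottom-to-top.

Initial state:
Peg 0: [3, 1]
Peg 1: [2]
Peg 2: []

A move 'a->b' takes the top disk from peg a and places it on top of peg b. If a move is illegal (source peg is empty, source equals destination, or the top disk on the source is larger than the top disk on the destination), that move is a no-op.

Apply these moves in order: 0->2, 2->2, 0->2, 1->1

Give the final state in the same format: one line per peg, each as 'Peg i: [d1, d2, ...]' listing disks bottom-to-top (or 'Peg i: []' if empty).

After move 1 (0->2):
Peg 0: [3]
Peg 1: [2]
Peg 2: [1]

After move 2 (2->2):
Peg 0: [3]
Peg 1: [2]
Peg 2: [1]

After move 3 (0->2):
Peg 0: [3]
Peg 1: [2]
Peg 2: [1]

After move 4 (1->1):
Peg 0: [3]
Peg 1: [2]
Peg 2: [1]

Answer: Peg 0: [3]
Peg 1: [2]
Peg 2: [1]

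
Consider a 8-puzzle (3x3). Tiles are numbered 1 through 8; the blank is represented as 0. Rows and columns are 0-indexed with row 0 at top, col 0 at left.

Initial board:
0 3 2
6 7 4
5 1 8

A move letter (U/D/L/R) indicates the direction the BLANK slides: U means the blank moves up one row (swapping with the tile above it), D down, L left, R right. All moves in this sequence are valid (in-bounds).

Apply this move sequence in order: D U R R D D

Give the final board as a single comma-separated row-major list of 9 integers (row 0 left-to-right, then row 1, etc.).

After move 1 (D):
6 3 2
0 7 4
5 1 8

After move 2 (U):
0 3 2
6 7 4
5 1 8

After move 3 (R):
3 0 2
6 7 4
5 1 8

After move 4 (R):
3 2 0
6 7 4
5 1 8

After move 5 (D):
3 2 4
6 7 0
5 1 8

After move 6 (D):
3 2 4
6 7 8
5 1 0

Answer: 3, 2, 4, 6, 7, 8, 5, 1, 0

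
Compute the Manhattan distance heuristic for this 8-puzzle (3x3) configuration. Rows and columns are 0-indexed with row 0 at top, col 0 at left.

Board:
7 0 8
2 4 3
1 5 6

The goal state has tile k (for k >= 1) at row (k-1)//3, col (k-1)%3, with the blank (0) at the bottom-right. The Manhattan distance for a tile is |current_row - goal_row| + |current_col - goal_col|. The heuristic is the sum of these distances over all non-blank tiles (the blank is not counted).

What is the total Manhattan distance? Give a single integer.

Answer: 13

Derivation:
Tile 7: (0,0)->(2,0) = 2
Tile 8: (0,2)->(2,1) = 3
Tile 2: (1,0)->(0,1) = 2
Tile 4: (1,1)->(1,0) = 1
Tile 3: (1,2)->(0,2) = 1
Tile 1: (2,0)->(0,0) = 2
Tile 5: (2,1)->(1,1) = 1
Tile 6: (2,2)->(1,2) = 1
Sum: 2 + 3 + 2 + 1 + 1 + 2 + 1 + 1 = 13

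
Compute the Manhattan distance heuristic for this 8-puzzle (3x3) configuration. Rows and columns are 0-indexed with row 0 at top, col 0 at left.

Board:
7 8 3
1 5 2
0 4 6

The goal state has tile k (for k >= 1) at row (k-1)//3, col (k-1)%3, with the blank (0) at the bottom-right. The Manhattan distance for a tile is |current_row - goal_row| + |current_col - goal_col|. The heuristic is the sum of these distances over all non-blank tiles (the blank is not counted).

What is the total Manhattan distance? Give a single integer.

Tile 7: (0,0)->(2,0) = 2
Tile 8: (0,1)->(2,1) = 2
Tile 3: (0,2)->(0,2) = 0
Tile 1: (1,0)->(0,0) = 1
Tile 5: (1,1)->(1,1) = 0
Tile 2: (1,2)->(0,1) = 2
Tile 4: (2,1)->(1,0) = 2
Tile 6: (2,2)->(1,2) = 1
Sum: 2 + 2 + 0 + 1 + 0 + 2 + 2 + 1 = 10

Answer: 10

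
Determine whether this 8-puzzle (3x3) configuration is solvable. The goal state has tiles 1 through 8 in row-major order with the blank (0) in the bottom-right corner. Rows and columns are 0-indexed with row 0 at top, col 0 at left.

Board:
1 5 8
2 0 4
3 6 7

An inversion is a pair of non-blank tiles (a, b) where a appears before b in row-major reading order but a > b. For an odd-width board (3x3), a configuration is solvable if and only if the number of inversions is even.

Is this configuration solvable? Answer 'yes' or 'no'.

Answer: no

Derivation:
Inversions (pairs i<j in row-major order where tile[i] > tile[j] > 0): 9
9 is odd, so the puzzle is not solvable.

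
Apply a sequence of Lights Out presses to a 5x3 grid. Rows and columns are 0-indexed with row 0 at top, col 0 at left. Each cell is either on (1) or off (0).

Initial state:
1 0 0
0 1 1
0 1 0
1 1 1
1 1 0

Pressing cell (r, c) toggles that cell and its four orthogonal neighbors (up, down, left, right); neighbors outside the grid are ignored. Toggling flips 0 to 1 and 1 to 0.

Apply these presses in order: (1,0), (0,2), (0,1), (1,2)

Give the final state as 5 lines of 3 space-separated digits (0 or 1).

After press 1 at (1,0):
0 0 0
1 0 1
1 1 0
1 1 1
1 1 0

After press 2 at (0,2):
0 1 1
1 0 0
1 1 0
1 1 1
1 1 0

After press 3 at (0,1):
1 0 0
1 1 0
1 1 0
1 1 1
1 1 0

After press 4 at (1,2):
1 0 1
1 0 1
1 1 1
1 1 1
1 1 0

Answer: 1 0 1
1 0 1
1 1 1
1 1 1
1 1 0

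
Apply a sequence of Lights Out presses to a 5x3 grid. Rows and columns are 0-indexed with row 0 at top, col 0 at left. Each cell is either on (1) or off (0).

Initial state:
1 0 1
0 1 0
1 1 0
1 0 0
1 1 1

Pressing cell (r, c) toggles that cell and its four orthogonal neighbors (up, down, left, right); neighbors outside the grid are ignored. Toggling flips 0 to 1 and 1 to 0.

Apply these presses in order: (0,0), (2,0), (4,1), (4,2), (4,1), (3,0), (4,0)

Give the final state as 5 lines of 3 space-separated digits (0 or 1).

After press 1 at (0,0):
0 1 1
1 1 0
1 1 0
1 0 0
1 1 1

After press 2 at (2,0):
0 1 1
0 1 0
0 0 0
0 0 0
1 1 1

After press 3 at (4,1):
0 1 1
0 1 0
0 0 0
0 1 0
0 0 0

After press 4 at (4,2):
0 1 1
0 1 0
0 0 0
0 1 1
0 1 1

After press 5 at (4,1):
0 1 1
0 1 0
0 0 0
0 0 1
1 0 0

After press 6 at (3,0):
0 1 1
0 1 0
1 0 0
1 1 1
0 0 0

After press 7 at (4,0):
0 1 1
0 1 0
1 0 0
0 1 1
1 1 0

Answer: 0 1 1
0 1 0
1 0 0
0 1 1
1 1 0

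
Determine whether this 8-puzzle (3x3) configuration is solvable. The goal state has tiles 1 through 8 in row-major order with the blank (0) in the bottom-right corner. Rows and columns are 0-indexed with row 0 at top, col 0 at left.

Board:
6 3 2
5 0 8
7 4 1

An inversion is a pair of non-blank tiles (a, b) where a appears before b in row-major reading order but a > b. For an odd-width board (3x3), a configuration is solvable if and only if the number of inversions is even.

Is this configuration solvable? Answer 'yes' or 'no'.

Answer: yes

Derivation:
Inversions (pairs i<j in row-major order where tile[i] > tile[j] > 0): 16
16 is even, so the puzzle is solvable.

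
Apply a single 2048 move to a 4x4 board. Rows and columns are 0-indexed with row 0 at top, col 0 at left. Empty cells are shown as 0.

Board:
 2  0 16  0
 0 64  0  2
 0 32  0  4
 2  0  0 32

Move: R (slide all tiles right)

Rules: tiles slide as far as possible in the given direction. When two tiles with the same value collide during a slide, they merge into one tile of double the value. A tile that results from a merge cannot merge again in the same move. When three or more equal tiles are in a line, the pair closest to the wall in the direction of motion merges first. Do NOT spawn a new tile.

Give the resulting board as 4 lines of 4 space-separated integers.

Slide right:
row 0: [2, 0, 16, 0] -> [0, 0, 2, 16]
row 1: [0, 64, 0, 2] -> [0, 0, 64, 2]
row 2: [0, 32, 0, 4] -> [0, 0, 32, 4]
row 3: [2, 0, 0, 32] -> [0, 0, 2, 32]

Answer:  0  0  2 16
 0  0 64  2
 0  0 32  4
 0  0  2 32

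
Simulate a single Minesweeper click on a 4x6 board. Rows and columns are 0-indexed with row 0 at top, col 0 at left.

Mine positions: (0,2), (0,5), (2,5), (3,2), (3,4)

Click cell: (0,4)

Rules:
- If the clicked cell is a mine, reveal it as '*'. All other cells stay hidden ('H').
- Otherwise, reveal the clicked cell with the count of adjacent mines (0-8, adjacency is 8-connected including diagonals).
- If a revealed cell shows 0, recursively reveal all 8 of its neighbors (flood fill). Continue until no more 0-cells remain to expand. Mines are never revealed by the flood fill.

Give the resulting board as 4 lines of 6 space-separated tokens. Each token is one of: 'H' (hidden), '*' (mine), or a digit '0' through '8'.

H H H H 1 H
H H H H H H
H H H H H H
H H H H H H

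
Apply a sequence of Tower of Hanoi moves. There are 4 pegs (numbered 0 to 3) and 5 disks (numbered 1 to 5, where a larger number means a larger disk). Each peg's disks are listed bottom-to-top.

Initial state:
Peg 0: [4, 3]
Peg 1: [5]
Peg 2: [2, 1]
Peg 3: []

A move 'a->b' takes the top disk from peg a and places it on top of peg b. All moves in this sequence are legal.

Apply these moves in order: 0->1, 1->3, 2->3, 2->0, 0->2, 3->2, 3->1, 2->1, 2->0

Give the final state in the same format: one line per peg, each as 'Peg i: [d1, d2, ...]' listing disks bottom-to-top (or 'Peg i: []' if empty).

After move 1 (0->1):
Peg 0: [4]
Peg 1: [5, 3]
Peg 2: [2, 1]
Peg 3: []

After move 2 (1->3):
Peg 0: [4]
Peg 1: [5]
Peg 2: [2, 1]
Peg 3: [3]

After move 3 (2->3):
Peg 0: [4]
Peg 1: [5]
Peg 2: [2]
Peg 3: [3, 1]

After move 4 (2->0):
Peg 0: [4, 2]
Peg 1: [5]
Peg 2: []
Peg 3: [3, 1]

After move 5 (0->2):
Peg 0: [4]
Peg 1: [5]
Peg 2: [2]
Peg 3: [3, 1]

After move 6 (3->2):
Peg 0: [4]
Peg 1: [5]
Peg 2: [2, 1]
Peg 3: [3]

After move 7 (3->1):
Peg 0: [4]
Peg 1: [5, 3]
Peg 2: [2, 1]
Peg 3: []

After move 8 (2->1):
Peg 0: [4]
Peg 1: [5, 3, 1]
Peg 2: [2]
Peg 3: []

After move 9 (2->0):
Peg 0: [4, 2]
Peg 1: [5, 3, 1]
Peg 2: []
Peg 3: []

Answer: Peg 0: [4, 2]
Peg 1: [5, 3, 1]
Peg 2: []
Peg 3: []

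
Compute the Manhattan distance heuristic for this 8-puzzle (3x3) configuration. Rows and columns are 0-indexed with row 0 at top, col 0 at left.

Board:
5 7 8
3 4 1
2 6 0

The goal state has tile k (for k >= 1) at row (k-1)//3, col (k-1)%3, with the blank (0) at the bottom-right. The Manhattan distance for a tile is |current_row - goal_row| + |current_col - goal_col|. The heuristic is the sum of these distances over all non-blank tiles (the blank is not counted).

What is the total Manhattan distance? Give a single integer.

Answer: 20

Derivation:
Tile 5: at (0,0), goal (1,1), distance |0-1|+|0-1| = 2
Tile 7: at (0,1), goal (2,0), distance |0-2|+|1-0| = 3
Tile 8: at (0,2), goal (2,1), distance |0-2|+|2-1| = 3
Tile 3: at (1,0), goal (0,2), distance |1-0|+|0-2| = 3
Tile 4: at (1,1), goal (1,0), distance |1-1|+|1-0| = 1
Tile 1: at (1,2), goal (0,0), distance |1-0|+|2-0| = 3
Tile 2: at (2,0), goal (0,1), distance |2-0|+|0-1| = 3
Tile 6: at (2,1), goal (1,2), distance |2-1|+|1-2| = 2
Sum: 2 + 3 + 3 + 3 + 1 + 3 + 3 + 2 = 20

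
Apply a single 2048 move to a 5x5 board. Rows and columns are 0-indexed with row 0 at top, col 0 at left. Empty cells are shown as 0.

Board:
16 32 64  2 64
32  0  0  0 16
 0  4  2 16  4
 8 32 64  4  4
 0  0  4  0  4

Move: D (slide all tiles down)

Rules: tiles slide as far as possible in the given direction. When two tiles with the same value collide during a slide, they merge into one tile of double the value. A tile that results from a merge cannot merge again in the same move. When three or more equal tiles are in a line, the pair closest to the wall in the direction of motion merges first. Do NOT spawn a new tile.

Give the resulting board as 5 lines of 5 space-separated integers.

Slide down:
col 0: [16, 32, 0, 8, 0] -> [0, 0, 16, 32, 8]
col 1: [32, 0, 4, 32, 0] -> [0, 0, 32, 4, 32]
col 2: [64, 0, 2, 64, 4] -> [0, 64, 2, 64, 4]
col 3: [2, 0, 16, 4, 0] -> [0, 0, 2, 16, 4]
col 4: [64, 16, 4, 4, 4] -> [0, 64, 16, 4, 8]

Answer:  0  0  0  0  0
 0  0 64  0 64
16 32  2  2 16
32  4 64 16  4
 8 32  4  4  8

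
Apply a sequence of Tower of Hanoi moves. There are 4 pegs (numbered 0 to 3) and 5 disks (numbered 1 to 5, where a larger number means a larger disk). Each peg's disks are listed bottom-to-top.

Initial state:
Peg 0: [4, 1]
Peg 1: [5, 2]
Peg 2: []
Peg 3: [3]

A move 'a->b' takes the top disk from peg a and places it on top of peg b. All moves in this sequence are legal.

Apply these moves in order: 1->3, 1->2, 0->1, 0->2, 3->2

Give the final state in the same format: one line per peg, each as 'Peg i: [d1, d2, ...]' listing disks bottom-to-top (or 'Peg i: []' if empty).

Answer: Peg 0: []
Peg 1: [1]
Peg 2: [5, 4, 2]
Peg 3: [3]

Derivation:
After move 1 (1->3):
Peg 0: [4, 1]
Peg 1: [5]
Peg 2: []
Peg 3: [3, 2]

After move 2 (1->2):
Peg 0: [4, 1]
Peg 1: []
Peg 2: [5]
Peg 3: [3, 2]

After move 3 (0->1):
Peg 0: [4]
Peg 1: [1]
Peg 2: [5]
Peg 3: [3, 2]

After move 4 (0->2):
Peg 0: []
Peg 1: [1]
Peg 2: [5, 4]
Peg 3: [3, 2]

After move 5 (3->2):
Peg 0: []
Peg 1: [1]
Peg 2: [5, 4, 2]
Peg 3: [3]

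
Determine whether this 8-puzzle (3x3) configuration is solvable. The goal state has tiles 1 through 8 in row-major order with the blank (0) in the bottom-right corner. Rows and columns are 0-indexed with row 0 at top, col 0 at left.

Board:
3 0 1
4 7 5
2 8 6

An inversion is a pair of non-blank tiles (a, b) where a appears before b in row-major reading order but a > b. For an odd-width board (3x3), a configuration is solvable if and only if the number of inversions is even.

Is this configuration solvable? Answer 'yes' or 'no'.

Answer: yes

Derivation:
Inversions (pairs i<j in row-major order where tile[i] > tile[j] > 0): 8
8 is even, so the puzzle is solvable.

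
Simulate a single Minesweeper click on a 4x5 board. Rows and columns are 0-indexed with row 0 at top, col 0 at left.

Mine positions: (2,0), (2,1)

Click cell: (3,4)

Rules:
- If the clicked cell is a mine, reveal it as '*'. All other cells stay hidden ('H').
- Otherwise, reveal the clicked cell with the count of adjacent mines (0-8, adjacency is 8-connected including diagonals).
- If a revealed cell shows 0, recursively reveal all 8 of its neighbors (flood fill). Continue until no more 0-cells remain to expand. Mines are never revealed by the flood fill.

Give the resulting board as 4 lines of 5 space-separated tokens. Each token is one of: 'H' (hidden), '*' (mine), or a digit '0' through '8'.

0 0 0 0 0
2 2 1 0 0
H H 1 0 0
H H 1 0 0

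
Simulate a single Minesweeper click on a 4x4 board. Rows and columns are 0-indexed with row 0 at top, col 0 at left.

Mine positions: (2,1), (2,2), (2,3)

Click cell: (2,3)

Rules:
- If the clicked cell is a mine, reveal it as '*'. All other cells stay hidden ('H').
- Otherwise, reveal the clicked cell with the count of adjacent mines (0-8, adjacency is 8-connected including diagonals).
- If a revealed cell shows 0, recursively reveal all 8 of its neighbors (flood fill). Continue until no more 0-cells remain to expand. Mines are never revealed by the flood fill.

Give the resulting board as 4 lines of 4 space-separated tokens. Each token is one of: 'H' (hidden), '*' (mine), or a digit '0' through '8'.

H H H H
H H H H
H H H *
H H H H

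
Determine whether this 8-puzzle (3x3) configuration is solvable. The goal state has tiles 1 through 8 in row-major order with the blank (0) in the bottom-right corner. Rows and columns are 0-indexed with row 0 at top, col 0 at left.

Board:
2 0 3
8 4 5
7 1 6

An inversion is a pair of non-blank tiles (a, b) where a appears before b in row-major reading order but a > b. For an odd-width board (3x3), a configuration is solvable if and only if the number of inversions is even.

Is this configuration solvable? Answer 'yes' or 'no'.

Answer: no

Derivation:
Inversions (pairs i<j in row-major order where tile[i] > tile[j] > 0): 11
11 is odd, so the puzzle is not solvable.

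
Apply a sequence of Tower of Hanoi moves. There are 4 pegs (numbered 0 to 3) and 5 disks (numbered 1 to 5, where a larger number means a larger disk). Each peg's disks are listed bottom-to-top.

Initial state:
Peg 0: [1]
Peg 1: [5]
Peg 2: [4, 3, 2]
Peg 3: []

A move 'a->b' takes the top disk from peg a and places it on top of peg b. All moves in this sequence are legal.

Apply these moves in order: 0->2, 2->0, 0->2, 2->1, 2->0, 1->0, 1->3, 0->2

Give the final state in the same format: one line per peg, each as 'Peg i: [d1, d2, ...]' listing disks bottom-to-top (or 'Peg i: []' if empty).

Answer: Peg 0: [2]
Peg 1: []
Peg 2: [4, 3, 1]
Peg 3: [5]

Derivation:
After move 1 (0->2):
Peg 0: []
Peg 1: [5]
Peg 2: [4, 3, 2, 1]
Peg 3: []

After move 2 (2->0):
Peg 0: [1]
Peg 1: [5]
Peg 2: [4, 3, 2]
Peg 3: []

After move 3 (0->2):
Peg 0: []
Peg 1: [5]
Peg 2: [4, 3, 2, 1]
Peg 3: []

After move 4 (2->1):
Peg 0: []
Peg 1: [5, 1]
Peg 2: [4, 3, 2]
Peg 3: []

After move 5 (2->0):
Peg 0: [2]
Peg 1: [5, 1]
Peg 2: [4, 3]
Peg 3: []

After move 6 (1->0):
Peg 0: [2, 1]
Peg 1: [5]
Peg 2: [4, 3]
Peg 3: []

After move 7 (1->3):
Peg 0: [2, 1]
Peg 1: []
Peg 2: [4, 3]
Peg 3: [5]

After move 8 (0->2):
Peg 0: [2]
Peg 1: []
Peg 2: [4, 3, 1]
Peg 3: [5]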